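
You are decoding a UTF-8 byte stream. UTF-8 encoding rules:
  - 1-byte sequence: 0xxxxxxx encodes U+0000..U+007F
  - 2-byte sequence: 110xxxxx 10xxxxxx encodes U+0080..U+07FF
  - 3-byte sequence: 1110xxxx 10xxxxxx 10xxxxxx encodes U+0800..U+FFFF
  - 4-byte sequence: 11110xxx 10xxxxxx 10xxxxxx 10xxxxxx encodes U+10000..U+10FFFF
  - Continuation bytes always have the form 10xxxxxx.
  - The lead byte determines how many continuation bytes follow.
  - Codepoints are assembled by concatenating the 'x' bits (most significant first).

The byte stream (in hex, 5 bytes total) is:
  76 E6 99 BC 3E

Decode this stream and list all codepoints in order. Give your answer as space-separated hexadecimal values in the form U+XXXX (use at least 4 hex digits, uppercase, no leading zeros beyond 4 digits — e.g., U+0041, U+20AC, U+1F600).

Byte[0]=76: 1-byte ASCII. cp=U+0076
Byte[1]=E6: 3-byte lead, need 2 cont bytes. acc=0x6
Byte[2]=99: continuation. acc=(acc<<6)|0x19=0x199
Byte[3]=BC: continuation. acc=(acc<<6)|0x3C=0x667C
Completed: cp=U+667C (starts at byte 1)
Byte[4]=3E: 1-byte ASCII. cp=U+003E

Answer: U+0076 U+667C U+003E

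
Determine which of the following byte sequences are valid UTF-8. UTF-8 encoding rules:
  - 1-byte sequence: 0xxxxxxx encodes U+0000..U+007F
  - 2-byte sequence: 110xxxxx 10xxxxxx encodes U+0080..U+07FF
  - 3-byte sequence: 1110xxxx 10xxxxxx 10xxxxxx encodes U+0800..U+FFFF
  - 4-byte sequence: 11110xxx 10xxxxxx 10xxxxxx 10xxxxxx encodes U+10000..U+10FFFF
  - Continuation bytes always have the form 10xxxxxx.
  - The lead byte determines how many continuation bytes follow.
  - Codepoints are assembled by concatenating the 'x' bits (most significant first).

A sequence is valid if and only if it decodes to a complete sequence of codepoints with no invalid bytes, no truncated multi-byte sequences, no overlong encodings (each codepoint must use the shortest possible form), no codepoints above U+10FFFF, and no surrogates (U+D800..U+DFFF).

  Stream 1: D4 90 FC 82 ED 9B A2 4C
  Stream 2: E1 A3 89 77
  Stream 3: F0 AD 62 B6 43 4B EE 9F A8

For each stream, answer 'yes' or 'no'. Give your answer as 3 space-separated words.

Stream 1: error at byte offset 2. INVALID
Stream 2: decodes cleanly. VALID
Stream 3: error at byte offset 2. INVALID

Answer: no yes no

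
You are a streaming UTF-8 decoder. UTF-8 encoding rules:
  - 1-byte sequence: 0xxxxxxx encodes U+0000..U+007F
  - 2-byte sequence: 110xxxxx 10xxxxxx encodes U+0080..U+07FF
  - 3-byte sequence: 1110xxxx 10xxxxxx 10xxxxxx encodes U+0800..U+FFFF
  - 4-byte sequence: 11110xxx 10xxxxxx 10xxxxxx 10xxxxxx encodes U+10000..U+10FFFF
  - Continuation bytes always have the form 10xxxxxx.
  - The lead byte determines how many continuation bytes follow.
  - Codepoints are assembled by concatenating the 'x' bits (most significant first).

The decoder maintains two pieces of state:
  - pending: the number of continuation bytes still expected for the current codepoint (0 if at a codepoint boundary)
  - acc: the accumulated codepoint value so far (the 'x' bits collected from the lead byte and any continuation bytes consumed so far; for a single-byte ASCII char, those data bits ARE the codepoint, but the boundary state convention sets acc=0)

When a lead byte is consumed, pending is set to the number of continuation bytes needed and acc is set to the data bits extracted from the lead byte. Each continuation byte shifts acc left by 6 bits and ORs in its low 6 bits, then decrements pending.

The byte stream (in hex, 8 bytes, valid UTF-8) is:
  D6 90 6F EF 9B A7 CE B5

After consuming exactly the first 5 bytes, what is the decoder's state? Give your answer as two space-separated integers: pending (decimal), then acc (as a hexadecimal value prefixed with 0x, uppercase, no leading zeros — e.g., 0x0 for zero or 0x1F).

Byte[0]=D6: 2-byte lead. pending=1, acc=0x16
Byte[1]=90: continuation. acc=(acc<<6)|0x10=0x590, pending=0
Byte[2]=6F: 1-byte. pending=0, acc=0x0
Byte[3]=EF: 3-byte lead. pending=2, acc=0xF
Byte[4]=9B: continuation. acc=(acc<<6)|0x1B=0x3DB, pending=1

Answer: 1 0x3DB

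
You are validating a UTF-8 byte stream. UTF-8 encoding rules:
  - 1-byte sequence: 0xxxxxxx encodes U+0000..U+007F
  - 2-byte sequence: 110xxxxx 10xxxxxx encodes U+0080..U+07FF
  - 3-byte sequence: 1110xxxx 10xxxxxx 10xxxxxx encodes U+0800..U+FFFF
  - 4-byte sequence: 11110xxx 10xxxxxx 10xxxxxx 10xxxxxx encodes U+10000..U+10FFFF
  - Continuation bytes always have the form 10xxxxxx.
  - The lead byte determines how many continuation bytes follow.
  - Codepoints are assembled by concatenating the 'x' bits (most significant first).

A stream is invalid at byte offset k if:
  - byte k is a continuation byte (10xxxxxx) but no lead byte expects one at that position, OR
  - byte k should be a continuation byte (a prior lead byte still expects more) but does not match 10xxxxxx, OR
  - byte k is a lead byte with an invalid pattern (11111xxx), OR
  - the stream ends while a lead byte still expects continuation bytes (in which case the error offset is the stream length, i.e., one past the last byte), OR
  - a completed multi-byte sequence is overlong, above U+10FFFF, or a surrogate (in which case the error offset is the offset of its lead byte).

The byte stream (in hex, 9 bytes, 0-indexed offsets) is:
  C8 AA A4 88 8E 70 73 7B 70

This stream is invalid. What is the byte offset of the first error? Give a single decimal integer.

Answer: 2

Derivation:
Byte[0]=C8: 2-byte lead, need 1 cont bytes. acc=0x8
Byte[1]=AA: continuation. acc=(acc<<6)|0x2A=0x22A
Completed: cp=U+022A (starts at byte 0)
Byte[2]=A4: INVALID lead byte (not 0xxx/110x/1110/11110)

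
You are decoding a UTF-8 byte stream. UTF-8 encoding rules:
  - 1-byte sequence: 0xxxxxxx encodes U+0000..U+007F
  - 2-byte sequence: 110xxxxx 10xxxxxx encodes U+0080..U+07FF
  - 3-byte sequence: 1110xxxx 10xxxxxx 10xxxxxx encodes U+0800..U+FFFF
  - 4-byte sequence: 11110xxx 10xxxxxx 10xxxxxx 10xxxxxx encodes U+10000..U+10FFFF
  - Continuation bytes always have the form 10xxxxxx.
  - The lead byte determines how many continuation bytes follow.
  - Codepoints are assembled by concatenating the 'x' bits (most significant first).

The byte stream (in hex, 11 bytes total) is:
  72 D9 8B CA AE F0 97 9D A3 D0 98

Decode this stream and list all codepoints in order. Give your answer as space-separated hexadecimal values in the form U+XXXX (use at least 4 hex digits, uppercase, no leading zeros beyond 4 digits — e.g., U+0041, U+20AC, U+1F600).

Byte[0]=72: 1-byte ASCII. cp=U+0072
Byte[1]=D9: 2-byte lead, need 1 cont bytes. acc=0x19
Byte[2]=8B: continuation. acc=(acc<<6)|0x0B=0x64B
Completed: cp=U+064B (starts at byte 1)
Byte[3]=CA: 2-byte lead, need 1 cont bytes. acc=0xA
Byte[4]=AE: continuation. acc=(acc<<6)|0x2E=0x2AE
Completed: cp=U+02AE (starts at byte 3)
Byte[5]=F0: 4-byte lead, need 3 cont bytes. acc=0x0
Byte[6]=97: continuation. acc=(acc<<6)|0x17=0x17
Byte[7]=9D: continuation. acc=(acc<<6)|0x1D=0x5DD
Byte[8]=A3: continuation. acc=(acc<<6)|0x23=0x17763
Completed: cp=U+17763 (starts at byte 5)
Byte[9]=D0: 2-byte lead, need 1 cont bytes. acc=0x10
Byte[10]=98: continuation. acc=(acc<<6)|0x18=0x418
Completed: cp=U+0418 (starts at byte 9)

Answer: U+0072 U+064B U+02AE U+17763 U+0418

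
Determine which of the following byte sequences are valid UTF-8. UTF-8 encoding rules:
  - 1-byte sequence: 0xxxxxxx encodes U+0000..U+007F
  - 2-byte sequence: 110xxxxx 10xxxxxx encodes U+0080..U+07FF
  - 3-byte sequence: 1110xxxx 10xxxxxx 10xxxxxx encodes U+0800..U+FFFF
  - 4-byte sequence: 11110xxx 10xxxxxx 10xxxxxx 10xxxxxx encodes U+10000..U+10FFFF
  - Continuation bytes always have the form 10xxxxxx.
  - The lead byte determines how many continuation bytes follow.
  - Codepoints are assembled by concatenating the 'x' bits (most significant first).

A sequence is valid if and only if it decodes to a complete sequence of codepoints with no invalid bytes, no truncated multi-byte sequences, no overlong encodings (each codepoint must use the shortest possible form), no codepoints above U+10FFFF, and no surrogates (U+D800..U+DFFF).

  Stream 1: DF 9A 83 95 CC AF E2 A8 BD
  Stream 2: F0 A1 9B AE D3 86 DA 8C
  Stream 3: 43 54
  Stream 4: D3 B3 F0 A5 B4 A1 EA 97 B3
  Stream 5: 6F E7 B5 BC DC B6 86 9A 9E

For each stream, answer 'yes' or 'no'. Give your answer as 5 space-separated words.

Stream 1: error at byte offset 2. INVALID
Stream 2: decodes cleanly. VALID
Stream 3: decodes cleanly. VALID
Stream 4: decodes cleanly. VALID
Stream 5: error at byte offset 6. INVALID

Answer: no yes yes yes no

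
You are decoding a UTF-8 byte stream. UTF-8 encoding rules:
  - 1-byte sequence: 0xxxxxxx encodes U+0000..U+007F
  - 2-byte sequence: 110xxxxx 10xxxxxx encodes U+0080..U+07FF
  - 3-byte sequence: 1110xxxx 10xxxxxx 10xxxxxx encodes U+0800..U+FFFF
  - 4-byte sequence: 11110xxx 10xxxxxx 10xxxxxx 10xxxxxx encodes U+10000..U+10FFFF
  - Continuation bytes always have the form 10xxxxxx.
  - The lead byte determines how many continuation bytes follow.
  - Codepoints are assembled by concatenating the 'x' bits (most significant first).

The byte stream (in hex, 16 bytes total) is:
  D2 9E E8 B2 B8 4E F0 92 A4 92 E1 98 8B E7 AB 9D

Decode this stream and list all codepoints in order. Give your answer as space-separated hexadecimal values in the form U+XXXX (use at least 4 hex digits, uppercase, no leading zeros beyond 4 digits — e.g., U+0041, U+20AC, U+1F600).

Byte[0]=D2: 2-byte lead, need 1 cont bytes. acc=0x12
Byte[1]=9E: continuation. acc=(acc<<6)|0x1E=0x49E
Completed: cp=U+049E (starts at byte 0)
Byte[2]=E8: 3-byte lead, need 2 cont bytes. acc=0x8
Byte[3]=B2: continuation. acc=(acc<<6)|0x32=0x232
Byte[4]=B8: continuation. acc=(acc<<6)|0x38=0x8CB8
Completed: cp=U+8CB8 (starts at byte 2)
Byte[5]=4E: 1-byte ASCII. cp=U+004E
Byte[6]=F0: 4-byte lead, need 3 cont bytes. acc=0x0
Byte[7]=92: continuation. acc=(acc<<6)|0x12=0x12
Byte[8]=A4: continuation. acc=(acc<<6)|0x24=0x4A4
Byte[9]=92: continuation. acc=(acc<<6)|0x12=0x12912
Completed: cp=U+12912 (starts at byte 6)
Byte[10]=E1: 3-byte lead, need 2 cont bytes. acc=0x1
Byte[11]=98: continuation. acc=(acc<<6)|0x18=0x58
Byte[12]=8B: continuation. acc=(acc<<6)|0x0B=0x160B
Completed: cp=U+160B (starts at byte 10)
Byte[13]=E7: 3-byte lead, need 2 cont bytes. acc=0x7
Byte[14]=AB: continuation. acc=(acc<<6)|0x2B=0x1EB
Byte[15]=9D: continuation. acc=(acc<<6)|0x1D=0x7ADD
Completed: cp=U+7ADD (starts at byte 13)

Answer: U+049E U+8CB8 U+004E U+12912 U+160B U+7ADD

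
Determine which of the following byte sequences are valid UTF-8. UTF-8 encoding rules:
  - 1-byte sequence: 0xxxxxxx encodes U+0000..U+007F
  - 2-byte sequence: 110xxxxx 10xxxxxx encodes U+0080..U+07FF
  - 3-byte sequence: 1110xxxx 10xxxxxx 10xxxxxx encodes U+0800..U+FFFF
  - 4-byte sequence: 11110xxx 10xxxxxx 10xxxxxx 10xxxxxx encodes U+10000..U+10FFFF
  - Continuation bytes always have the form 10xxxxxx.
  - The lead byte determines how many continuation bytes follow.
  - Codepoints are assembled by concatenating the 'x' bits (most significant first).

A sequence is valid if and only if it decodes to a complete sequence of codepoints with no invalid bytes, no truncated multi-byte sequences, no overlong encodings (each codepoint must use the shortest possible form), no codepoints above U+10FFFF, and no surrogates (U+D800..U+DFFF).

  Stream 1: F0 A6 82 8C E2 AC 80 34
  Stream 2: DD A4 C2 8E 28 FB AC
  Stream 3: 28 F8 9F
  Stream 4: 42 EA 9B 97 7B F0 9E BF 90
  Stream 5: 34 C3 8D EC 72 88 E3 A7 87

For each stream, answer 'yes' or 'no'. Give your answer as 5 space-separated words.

Answer: yes no no yes no

Derivation:
Stream 1: decodes cleanly. VALID
Stream 2: error at byte offset 5. INVALID
Stream 3: error at byte offset 1. INVALID
Stream 4: decodes cleanly. VALID
Stream 5: error at byte offset 4. INVALID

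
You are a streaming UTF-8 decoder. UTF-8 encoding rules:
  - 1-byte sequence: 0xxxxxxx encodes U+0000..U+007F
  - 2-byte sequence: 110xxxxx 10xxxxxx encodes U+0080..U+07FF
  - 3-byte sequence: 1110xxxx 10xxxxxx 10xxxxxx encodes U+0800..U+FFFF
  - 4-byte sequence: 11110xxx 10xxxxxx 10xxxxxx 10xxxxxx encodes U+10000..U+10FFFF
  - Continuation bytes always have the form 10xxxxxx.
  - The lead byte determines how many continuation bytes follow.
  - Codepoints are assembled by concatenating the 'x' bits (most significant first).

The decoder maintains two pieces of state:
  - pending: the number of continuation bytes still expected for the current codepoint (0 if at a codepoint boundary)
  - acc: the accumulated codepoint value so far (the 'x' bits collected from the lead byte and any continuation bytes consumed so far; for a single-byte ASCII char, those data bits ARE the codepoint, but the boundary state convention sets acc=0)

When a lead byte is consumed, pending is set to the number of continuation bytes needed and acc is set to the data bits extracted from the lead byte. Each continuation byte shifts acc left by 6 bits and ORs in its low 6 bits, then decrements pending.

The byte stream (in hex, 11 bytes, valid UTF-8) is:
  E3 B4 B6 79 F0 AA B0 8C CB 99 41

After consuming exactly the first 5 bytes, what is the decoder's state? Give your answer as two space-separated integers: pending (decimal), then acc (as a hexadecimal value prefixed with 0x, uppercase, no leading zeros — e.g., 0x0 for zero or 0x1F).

Byte[0]=E3: 3-byte lead. pending=2, acc=0x3
Byte[1]=B4: continuation. acc=(acc<<6)|0x34=0xF4, pending=1
Byte[2]=B6: continuation. acc=(acc<<6)|0x36=0x3D36, pending=0
Byte[3]=79: 1-byte. pending=0, acc=0x0
Byte[4]=F0: 4-byte lead. pending=3, acc=0x0

Answer: 3 0x0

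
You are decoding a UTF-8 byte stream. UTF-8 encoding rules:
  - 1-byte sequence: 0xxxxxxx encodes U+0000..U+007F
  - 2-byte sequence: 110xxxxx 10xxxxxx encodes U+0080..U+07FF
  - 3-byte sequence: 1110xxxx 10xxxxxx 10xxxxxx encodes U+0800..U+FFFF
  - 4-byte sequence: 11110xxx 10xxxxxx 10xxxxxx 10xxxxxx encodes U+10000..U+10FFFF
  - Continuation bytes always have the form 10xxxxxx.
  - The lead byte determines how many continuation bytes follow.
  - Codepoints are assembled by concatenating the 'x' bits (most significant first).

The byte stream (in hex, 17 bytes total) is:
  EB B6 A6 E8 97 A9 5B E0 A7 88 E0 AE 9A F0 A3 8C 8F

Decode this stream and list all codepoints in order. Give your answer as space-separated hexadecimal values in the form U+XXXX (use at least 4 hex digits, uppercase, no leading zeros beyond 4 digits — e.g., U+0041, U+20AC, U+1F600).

Byte[0]=EB: 3-byte lead, need 2 cont bytes. acc=0xB
Byte[1]=B6: continuation. acc=(acc<<6)|0x36=0x2F6
Byte[2]=A6: continuation. acc=(acc<<6)|0x26=0xBDA6
Completed: cp=U+BDA6 (starts at byte 0)
Byte[3]=E8: 3-byte lead, need 2 cont bytes. acc=0x8
Byte[4]=97: continuation. acc=(acc<<6)|0x17=0x217
Byte[5]=A9: continuation. acc=(acc<<6)|0x29=0x85E9
Completed: cp=U+85E9 (starts at byte 3)
Byte[6]=5B: 1-byte ASCII. cp=U+005B
Byte[7]=E0: 3-byte lead, need 2 cont bytes. acc=0x0
Byte[8]=A7: continuation. acc=(acc<<6)|0x27=0x27
Byte[9]=88: continuation. acc=(acc<<6)|0x08=0x9C8
Completed: cp=U+09C8 (starts at byte 7)
Byte[10]=E0: 3-byte lead, need 2 cont bytes. acc=0x0
Byte[11]=AE: continuation. acc=(acc<<6)|0x2E=0x2E
Byte[12]=9A: continuation. acc=(acc<<6)|0x1A=0xB9A
Completed: cp=U+0B9A (starts at byte 10)
Byte[13]=F0: 4-byte lead, need 3 cont bytes. acc=0x0
Byte[14]=A3: continuation. acc=(acc<<6)|0x23=0x23
Byte[15]=8C: continuation. acc=(acc<<6)|0x0C=0x8CC
Byte[16]=8F: continuation. acc=(acc<<6)|0x0F=0x2330F
Completed: cp=U+2330F (starts at byte 13)

Answer: U+BDA6 U+85E9 U+005B U+09C8 U+0B9A U+2330F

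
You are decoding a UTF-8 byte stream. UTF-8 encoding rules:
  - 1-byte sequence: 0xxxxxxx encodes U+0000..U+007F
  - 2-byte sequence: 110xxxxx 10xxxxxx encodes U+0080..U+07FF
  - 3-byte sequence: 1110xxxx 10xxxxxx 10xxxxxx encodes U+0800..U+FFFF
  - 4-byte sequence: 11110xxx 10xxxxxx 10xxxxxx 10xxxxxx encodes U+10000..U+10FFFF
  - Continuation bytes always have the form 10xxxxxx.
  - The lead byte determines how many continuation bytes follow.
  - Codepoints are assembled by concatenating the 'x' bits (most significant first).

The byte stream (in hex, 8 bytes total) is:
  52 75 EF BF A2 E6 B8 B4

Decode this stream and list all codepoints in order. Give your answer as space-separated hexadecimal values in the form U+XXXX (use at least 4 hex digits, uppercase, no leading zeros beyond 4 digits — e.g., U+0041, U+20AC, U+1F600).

Answer: U+0052 U+0075 U+FFE2 U+6E34

Derivation:
Byte[0]=52: 1-byte ASCII. cp=U+0052
Byte[1]=75: 1-byte ASCII. cp=U+0075
Byte[2]=EF: 3-byte lead, need 2 cont bytes. acc=0xF
Byte[3]=BF: continuation. acc=(acc<<6)|0x3F=0x3FF
Byte[4]=A2: continuation. acc=(acc<<6)|0x22=0xFFE2
Completed: cp=U+FFE2 (starts at byte 2)
Byte[5]=E6: 3-byte lead, need 2 cont bytes. acc=0x6
Byte[6]=B8: continuation. acc=(acc<<6)|0x38=0x1B8
Byte[7]=B4: continuation. acc=(acc<<6)|0x34=0x6E34
Completed: cp=U+6E34 (starts at byte 5)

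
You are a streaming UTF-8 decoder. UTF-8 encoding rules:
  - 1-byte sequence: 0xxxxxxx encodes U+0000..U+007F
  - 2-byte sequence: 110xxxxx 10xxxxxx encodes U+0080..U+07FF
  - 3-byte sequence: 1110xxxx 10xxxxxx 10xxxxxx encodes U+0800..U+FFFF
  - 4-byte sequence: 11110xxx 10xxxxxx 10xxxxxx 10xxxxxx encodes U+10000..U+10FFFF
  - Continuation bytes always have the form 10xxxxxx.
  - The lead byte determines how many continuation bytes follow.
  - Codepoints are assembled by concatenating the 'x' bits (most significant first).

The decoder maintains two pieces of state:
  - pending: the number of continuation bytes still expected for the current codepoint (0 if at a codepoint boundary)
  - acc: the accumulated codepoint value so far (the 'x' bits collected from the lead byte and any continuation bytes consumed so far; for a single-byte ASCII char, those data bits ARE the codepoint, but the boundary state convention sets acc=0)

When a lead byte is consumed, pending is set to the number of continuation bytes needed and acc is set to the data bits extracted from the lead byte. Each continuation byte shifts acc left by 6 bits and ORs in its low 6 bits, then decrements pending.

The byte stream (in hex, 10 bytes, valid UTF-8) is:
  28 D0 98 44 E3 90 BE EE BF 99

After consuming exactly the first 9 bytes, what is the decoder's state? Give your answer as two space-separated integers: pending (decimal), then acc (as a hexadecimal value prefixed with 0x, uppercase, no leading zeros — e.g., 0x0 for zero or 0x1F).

Byte[0]=28: 1-byte. pending=0, acc=0x0
Byte[1]=D0: 2-byte lead. pending=1, acc=0x10
Byte[2]=98: continuation. acc=(acc<<6)|0x18=0x418, pending=0
Byte[3]=44: 1-byte. pending=0, acc=0x0
Byte[4]=E3: 3-byte lead. pending=2, acc=0x3
Byte[5]=90: continuation. acc=(acc<<6)|0x10=0xD0, pending=1
Byte[6]=BE: continuation. acc=(acc<<6)|0x3E=0x343E, pending=0
Byte[7]=EE: 3-byte lead. pending=2, acc=0xE
Byte[8]=BF: continuation. acc=(acc<<6)|0x3F=0x3BF, pending=1

Answer: 1 0x3BF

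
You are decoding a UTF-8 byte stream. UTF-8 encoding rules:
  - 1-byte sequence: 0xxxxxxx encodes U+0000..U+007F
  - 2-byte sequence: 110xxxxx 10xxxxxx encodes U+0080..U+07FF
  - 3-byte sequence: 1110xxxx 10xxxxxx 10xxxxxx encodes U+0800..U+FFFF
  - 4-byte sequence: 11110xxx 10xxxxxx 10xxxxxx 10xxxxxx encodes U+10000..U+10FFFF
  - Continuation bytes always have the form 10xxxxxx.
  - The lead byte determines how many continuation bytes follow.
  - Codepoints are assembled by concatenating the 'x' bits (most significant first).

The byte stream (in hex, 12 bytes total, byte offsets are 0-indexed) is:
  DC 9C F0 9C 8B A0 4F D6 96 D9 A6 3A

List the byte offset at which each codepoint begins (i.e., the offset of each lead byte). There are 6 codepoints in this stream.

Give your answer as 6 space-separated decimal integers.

Byte[0]=DC: 2-byte lead, need 1 cont bytes. acc=0x1C
Byte[1]=9C: continuation. acc=(acc<<6)|0x1C=0x71C
Completed: cp=U+071C (starts at byte 0)
Byte[2]=F0: 4-byte lead, need 3 cont bytes. acc=0x0
Byte[3]=9C: continuation. acc=(acc<<6)|0x1C=0x1C
Byte[4]=8B: continuation. acc=(acc<<6)|0x0B=0x70B
Byte[5]=A0: continuation. acc=(acc<<6)|0x20=0x1C2E0
Completed: cp=U+1C2E0 (starts at byte 2)
Byte[6]=4F: 1-byte ASCII. cp=U+004F
Byte[7]=D6: 2-byte lead, need 1 cont bytes. acc=0x16
Byte[8]=96: continuation. acc=(acc<<6)|0x16=0x596
Completed: cp=U+0596 (starts at byte 7)
Byte[9]=D9: 2-byte lead, need 1 cont bytes. acc=0x19
Byte[10]=A6: continuation. acc=(acc<<6)|0x26=0x666
Completed: cp=U+0666 (starts at byte 9)
Byte[11]=3A: 1-byte ASCII. cp=U+003A

Answer: 0 2 6 7 9 11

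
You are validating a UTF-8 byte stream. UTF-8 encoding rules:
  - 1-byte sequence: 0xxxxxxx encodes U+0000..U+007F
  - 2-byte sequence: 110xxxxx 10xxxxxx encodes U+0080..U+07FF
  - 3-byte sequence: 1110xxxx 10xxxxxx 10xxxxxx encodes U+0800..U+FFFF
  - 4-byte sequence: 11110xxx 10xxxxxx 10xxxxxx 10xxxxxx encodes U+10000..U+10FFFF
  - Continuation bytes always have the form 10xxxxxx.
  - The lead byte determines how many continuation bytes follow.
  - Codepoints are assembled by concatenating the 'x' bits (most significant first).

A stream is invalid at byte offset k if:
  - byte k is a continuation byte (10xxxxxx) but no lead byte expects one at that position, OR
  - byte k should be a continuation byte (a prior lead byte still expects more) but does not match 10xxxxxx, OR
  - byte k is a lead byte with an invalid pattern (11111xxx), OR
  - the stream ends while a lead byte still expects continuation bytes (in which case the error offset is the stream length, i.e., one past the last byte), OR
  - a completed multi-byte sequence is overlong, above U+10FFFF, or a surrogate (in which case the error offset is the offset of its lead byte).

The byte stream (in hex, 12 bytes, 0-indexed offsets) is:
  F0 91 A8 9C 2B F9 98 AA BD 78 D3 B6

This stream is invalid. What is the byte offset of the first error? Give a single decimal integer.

Answer: 5

Derivation:
Byte[0]=F0: 4-byte lead, need 3 cont bytes. acc=0x0
Byte[1]=91: continuation. acc=(acc<<6)|0x11=0x11
Byte[2]=A8: continuation. acc=(acc<<6)|0x28=0x468
Byte[3]=9C: continuation. acc=(acc<<6)|0x1C=0x11A1C
Completed: cp=U+11A1C (starts at byte 0)
Byte[4]=2B: 1-byte ASCII. cp=U+002B
Byte[5]=F9: INVALID lead byte (not 0xxx/110x/1110/11110)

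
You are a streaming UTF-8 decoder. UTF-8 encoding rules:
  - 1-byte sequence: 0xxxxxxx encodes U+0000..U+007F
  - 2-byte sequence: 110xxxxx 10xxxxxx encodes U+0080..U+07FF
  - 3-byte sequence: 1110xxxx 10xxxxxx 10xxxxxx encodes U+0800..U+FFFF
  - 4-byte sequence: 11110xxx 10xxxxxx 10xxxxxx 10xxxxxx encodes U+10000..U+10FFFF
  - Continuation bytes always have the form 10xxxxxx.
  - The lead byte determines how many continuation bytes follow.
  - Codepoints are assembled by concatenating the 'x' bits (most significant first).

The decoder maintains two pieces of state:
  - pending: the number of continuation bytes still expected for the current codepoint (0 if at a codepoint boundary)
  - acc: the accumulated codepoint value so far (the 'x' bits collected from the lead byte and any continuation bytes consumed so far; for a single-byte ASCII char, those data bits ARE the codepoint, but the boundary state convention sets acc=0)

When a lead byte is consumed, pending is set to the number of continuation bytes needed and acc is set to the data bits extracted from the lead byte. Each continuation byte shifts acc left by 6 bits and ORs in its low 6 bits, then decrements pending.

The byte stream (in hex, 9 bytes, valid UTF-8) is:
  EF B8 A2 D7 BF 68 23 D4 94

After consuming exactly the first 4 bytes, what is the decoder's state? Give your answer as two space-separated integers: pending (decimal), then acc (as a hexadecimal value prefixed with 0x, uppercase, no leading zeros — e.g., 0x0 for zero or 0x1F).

Byte[0]=EF: 3-byte lead. pending=2, acc=0xF
Byte[1]=B8: continuation. acc=(acc<<6)|0x38=0x3F8, pending=1
Byte[2]=A2: continuation. acc=(acc<<6)|0x22=0xFE22, pending=0
Byte[3]=D7: 2-byte lead. pending=1, acc=0x17

Answer: 1 0x17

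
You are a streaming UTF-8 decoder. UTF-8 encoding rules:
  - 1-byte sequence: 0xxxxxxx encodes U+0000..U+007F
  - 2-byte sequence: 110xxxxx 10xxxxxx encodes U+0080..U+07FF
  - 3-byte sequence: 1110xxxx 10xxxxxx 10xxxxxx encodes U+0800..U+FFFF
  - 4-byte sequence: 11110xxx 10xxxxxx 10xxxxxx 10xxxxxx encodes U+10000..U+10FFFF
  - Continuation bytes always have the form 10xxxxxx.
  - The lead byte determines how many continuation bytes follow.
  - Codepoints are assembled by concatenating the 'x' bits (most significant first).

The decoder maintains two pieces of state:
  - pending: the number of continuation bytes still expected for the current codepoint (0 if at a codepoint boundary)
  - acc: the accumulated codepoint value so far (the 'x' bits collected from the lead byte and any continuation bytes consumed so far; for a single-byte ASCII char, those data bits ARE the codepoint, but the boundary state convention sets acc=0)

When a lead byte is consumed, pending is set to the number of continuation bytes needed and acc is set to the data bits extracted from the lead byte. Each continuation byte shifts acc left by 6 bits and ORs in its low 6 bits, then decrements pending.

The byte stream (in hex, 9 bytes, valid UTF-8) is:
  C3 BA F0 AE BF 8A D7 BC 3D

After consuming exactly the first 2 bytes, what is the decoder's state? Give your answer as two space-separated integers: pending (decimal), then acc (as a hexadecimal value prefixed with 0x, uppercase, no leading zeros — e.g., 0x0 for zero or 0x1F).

Answer: 0 0xFA

Derivation:
Byte[0]=C3: 2-byte lead. pending=1, acc=0x3
Byte[1]=BA: continuation. acc=(acc<<6)|0x3A=0xFA, pending=0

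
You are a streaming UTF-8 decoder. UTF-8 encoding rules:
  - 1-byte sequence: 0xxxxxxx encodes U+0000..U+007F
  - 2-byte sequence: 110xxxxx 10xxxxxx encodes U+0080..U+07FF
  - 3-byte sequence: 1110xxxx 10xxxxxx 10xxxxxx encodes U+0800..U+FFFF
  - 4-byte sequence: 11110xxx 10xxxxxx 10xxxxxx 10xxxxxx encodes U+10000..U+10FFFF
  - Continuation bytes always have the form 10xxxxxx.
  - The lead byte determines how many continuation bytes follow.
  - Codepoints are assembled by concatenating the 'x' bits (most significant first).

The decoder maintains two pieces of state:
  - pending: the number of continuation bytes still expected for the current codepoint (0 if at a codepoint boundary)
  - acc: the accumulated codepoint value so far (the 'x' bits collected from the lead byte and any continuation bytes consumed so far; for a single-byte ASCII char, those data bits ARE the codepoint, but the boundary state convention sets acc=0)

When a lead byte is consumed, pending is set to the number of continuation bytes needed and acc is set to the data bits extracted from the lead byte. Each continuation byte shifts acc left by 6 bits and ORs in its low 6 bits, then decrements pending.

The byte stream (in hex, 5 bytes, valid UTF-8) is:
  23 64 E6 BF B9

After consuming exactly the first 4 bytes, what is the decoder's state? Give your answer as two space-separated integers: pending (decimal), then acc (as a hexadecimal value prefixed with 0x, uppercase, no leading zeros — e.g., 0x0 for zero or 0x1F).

Answer: 1 0x1BF

Derivation:
Byte[0]=23: 1-byte. pending=0, acc=0x0
Byte[1]=64: 1-byte. pending=0, acc=0x0
Byte[2]=E6: 3-byte lead. pending=2, acc=0x6
Byte[3]=BF: continuation. acc=(acc<<6)|0x3F=0x1BF, pending=1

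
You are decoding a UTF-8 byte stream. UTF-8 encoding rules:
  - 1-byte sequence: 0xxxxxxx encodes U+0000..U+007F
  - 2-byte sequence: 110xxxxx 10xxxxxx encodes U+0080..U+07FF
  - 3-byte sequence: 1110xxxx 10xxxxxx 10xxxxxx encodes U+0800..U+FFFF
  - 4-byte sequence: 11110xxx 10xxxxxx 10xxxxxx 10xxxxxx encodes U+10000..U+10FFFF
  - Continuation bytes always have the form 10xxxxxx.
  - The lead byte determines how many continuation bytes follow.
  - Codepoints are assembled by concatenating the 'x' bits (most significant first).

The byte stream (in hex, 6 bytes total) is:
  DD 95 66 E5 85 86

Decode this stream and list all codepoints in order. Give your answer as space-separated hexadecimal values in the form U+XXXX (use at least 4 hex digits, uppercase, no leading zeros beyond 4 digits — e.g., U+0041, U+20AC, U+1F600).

Byte[0]=DD: 2-byte lead, need 1 cont bytes. acc=0x1D
Byte[1]=95: continuation. acc=(acc<<6)|0x15=0x755
Completed: cp=U+0755 (starts at byte 0)
Byte[2]=66: 1-byte ASCII. cp=U+0066
Byte[3]=E5: 3-byte lead, need 2 cont bytes. acc=0x5
Byte[4]=85: continuation. acc=(acc<<6)|0x05=0x145
Byte[5]=86: continuation. acc=(acc<<6)|0x06=0x5146
Completed: cp=U+5146 (starts at byte 3)

Answer: U+0755 U+0066 U+5146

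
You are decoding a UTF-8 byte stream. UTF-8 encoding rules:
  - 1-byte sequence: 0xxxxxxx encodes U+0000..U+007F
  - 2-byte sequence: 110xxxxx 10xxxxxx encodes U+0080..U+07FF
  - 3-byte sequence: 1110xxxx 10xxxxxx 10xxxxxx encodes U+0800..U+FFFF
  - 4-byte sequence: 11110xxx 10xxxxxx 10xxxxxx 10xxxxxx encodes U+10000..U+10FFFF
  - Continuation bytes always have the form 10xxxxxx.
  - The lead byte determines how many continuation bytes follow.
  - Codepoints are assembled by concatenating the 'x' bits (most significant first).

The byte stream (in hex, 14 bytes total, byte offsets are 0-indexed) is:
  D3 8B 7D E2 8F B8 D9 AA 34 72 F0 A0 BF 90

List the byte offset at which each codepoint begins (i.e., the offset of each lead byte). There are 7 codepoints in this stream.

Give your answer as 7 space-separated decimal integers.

Answer: 0 2 3 6 8 9 10

Derivation:
Byte[0]=D3: 2-byte lead, need 1 cont bytes. acc=0x13
Byte[1]=8B: continuation. acc=(acc<<6)|0x0B=0x4CB
Completed: cp=U+04CB (starts at byte 0)
Byte[2]=7D: 1-byte ASCII. cp=U+007D
Byte[3]=E2: 3-byte lead, need 2 cont bytes. acc=0x2
Byte[4]=8F: continuation. acc=(acc<<6)|0x0F=0x8F
Byte[5]=B8: continuation. acc=(acc<<6)|0x38=0x23F8
Completed: cp=U+23F8 (starts at byte 3)
Byte[6]=D9: 2-byte lead, need 1 cont bytes. acc=0x19
Byte[7]=AA: continuation. acc=(acc<<6)|0x2A=0x66A
Completed: cp=U+066A (starts at byte 6)
Byte[8]=34: 1-byte ASCII. cp=U+0034
Byte[9]=72: 1-byte ASCII. cp=U+0072
Byte[10]=F0: 4-byte lead, need 3 cont bytes. acc=0x0
Byte[11]=A0: continuation. acc=(acc<<6)|0x20=0x20
Byte[12]=BF: continuation. acc=(acc<<6)|0x3F=0x83F
Byte[13]=90: continuation. acc=(acc<<6)|0x10=0x20FD0
Completed: cp=U+20FD0 (starts at byte 10)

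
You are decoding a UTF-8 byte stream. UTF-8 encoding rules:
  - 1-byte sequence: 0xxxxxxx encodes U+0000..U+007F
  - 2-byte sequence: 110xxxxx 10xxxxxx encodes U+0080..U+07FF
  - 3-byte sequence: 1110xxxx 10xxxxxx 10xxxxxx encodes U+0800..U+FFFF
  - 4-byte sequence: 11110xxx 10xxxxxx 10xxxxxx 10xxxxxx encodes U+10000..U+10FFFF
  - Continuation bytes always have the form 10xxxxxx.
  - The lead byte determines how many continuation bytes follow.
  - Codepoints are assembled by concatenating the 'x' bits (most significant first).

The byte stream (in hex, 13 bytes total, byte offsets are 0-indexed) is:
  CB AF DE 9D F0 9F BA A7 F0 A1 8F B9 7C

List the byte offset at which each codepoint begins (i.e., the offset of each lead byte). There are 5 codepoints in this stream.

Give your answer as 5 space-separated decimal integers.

Byte[0]=CB: 2-byte lead, need 1 cont bytes. acc=0xB
Byte[1]=AF: continuation. acc=(acc<<6)|0x2F=0x2EF
Completed: cp=U+02EF (starts at byte 0)
Byte[2]=DE: 2-byte lead, need 1 cont bytes. acc=0x1E
Byte[3]=9D: continuation. acc=(acc<<6)|0x1D=0x79D
Completed: cp=U+079D (starts at byte 2)
Byte[4]=F0: 4-byte lead, need 3 cont bytes. acc=0x0
Byte[5]=9F: continuation. acc=(acc<<6)|0x1F=0x1F
Byte[6]=BA: continuation. acc=(acc<<6)|0x3A=0x7FA
Byte[7]=A7: continuation. acc=(acc<<6)|0x27=0x1FEA7
Completed: cp=U+1FEA7 (starts at byte 4)
Byte[8]=F0: 4-byte lead, need 3 cont bytes. acc=0x0
Byte[9]=A1: continuation. acc=(acc<<6)|0x21=0x21
Byte[10]=8F: continuation. acc=(acc<<6)|0x0F=0x84F
Byte[11]=B9: continuation. acc=(acc<<6)|0x39=0x213F9
Completed: cp=U+213F9 (starts at byte 8)
Byte[12]=7C: 1-byte ASCII. cp=U+007C

Answer: 0 2 4 8 12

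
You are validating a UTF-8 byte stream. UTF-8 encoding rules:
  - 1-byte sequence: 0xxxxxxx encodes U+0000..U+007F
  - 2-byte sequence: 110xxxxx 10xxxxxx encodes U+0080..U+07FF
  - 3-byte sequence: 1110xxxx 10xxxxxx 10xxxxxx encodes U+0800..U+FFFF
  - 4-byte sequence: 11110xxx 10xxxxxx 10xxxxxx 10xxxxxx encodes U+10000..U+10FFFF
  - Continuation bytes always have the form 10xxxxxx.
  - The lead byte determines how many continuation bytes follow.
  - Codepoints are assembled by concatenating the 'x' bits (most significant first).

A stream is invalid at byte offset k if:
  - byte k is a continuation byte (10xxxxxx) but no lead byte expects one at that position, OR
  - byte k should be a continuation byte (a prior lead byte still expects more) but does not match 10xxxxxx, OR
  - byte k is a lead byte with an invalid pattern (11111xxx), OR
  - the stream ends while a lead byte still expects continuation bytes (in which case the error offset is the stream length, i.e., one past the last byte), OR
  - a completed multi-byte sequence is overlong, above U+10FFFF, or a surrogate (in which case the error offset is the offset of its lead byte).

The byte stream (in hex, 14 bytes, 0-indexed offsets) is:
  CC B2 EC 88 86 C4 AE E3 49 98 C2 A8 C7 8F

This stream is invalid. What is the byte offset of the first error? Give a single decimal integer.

Byte[0]=CC: 2-byte lead, need 1 cont bytes. acc=0xC
Byte[1]=B2: continuation. acc=(acc<<6)|0x32=0x332
Completed: cp=U+0332 (starts at byte 0)
Byte[2]=EC: 3-byte lead, need 2 cont bytes. acc=0xC
Byte[3]=88: continuation. acc=(acc<<6)|0x08=0x308
Byte[4]=86: continuation. acc=(acc<<6)|0x06=0xC206
Completed: cp=U+C206 (starts at byte 2)
Byte[5]=C4: 2-byte lead, need 1 cont bytes. acc=0x4
Byte[6]=AE: continuation. acc=(acc<<6)|0x2E=0x12E
Completed: cp=U+012E (starts at byte 5)
Byte[7]=E3: 3-byte lead, need 2 cont bytes. acc=0x3
Byte[8]=49: expected 10xxxxxx continuation. INVALID

Answer: 8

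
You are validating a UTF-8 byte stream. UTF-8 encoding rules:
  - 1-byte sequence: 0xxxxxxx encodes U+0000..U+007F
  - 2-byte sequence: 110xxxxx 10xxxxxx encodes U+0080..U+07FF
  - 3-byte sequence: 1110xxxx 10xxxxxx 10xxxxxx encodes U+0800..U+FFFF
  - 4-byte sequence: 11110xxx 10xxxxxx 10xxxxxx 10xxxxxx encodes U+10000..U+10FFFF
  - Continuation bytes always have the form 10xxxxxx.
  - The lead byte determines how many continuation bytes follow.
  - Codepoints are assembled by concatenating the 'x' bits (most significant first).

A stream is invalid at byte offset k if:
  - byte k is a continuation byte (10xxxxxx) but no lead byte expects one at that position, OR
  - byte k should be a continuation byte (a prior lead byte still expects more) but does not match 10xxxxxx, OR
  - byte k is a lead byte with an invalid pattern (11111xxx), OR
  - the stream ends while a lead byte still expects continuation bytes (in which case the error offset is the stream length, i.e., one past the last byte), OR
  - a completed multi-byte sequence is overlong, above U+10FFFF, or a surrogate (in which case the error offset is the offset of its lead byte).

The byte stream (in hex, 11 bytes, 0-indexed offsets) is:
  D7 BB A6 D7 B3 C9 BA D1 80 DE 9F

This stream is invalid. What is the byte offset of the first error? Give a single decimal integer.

Answer: 2

Derivation:
Byte[0]=D7: 2-byte lead, need 1 cont bytes. acc=0x17
Byte[1]=BB: continuation. acc=(acc<<6)|0x3B=0x5FB
Completed: cp=U+05FB (starts at byte 0)
Byte[2]=A6: INVALID lead byte (not 0xxx/110x/1110/11110)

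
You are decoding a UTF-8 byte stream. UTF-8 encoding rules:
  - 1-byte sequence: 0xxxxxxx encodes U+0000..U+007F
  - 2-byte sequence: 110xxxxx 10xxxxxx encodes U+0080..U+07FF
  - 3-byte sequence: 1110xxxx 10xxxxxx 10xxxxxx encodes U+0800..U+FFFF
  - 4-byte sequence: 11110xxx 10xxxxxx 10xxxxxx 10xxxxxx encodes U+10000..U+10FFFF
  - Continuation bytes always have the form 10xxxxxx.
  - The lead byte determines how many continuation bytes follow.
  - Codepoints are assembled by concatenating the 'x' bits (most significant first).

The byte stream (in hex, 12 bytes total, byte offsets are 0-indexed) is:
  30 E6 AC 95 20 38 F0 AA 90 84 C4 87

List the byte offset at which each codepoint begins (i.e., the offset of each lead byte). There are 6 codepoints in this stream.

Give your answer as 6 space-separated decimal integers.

Answer: 0 1 4 5 6 10

Derivation:
Byte[0]=30: 1-byte ASCII. cp=U+0030
Byte[1]=E6: 3-byte lead, need 2 cont bytes. acc=0x6
Byte[2]=AC: continuation. acc=(acc<<6)|0x2C=0x1AC
Byte[3]=95: continuation. acc=(acc<<6)|0x15=0x6B15
Completed: cp=U+6B15 (starts at byte 1)
Byte[4]=20: 1-byte ASCII. cp=U+0020
Byte[5]=38: 1-byte ASCII. cp=U+0038
Byte[6]=F0: 4-byte lead, need 3 cont bytes. acc=0x0
Byte[7]=AA: continuation. acc=(acc<<6)|0x2A=0x2A
Byte[8]=90: continuation. acc=(acc<<6)|0x10=0xA90
Byte[9]=84: continuation. acc=(acc<<6)|0x04=0x2A404
Completed: cp=U+2A404 (starts at byte 6)
Byte[10]=C4: 2-byte lead, need 1 cont bytes. acc=0x4
Byte[11]=87: continuation. acc=(acc<<6)|0x07=0x107
Completed: cp=U+0107 (starts at byte 10)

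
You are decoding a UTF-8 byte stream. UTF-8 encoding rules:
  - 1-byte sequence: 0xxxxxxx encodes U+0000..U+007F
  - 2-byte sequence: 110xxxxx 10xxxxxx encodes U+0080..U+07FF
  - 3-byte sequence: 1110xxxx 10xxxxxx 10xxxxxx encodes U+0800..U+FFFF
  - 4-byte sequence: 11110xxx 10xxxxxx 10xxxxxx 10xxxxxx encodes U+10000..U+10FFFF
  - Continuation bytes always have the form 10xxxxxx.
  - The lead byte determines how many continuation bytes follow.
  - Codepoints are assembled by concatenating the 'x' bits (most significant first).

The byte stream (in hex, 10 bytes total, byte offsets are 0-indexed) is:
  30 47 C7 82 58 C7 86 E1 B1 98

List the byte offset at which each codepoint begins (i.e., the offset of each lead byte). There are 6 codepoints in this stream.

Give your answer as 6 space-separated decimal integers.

Byte[0]=30: 1-byte ASCII. cp=U+0030
Byte[1]=47: 1-byte ASCII. cp=U+0047
Byte[2]=C7: 2-byte lead, need 1 cont bytes. acc=0x7
Byte[3]=82: continuation. acc=(acc<<6)|0x02=0x1C2
Completed: cp=U+01C2 (starts at byte 2)
Byte[4]=58: 1-byte ASCII. cp=U+0058
Byte[5]=C7: 2-byte lead, need 1 cont bytes. acc=0x7
Byte[6]=86: continuation. acc=(acc<<6)|0x06=0x1C6
Completed: cp=U+01C6 (starts at byte 5)
Byte[7]=E1: 3-byte lead, need 2 cont bytes. acc=0x1
Byte[8]=B1: continuation. acc=(acc<<6)|0x31=0x71
Byte[9]=98: continuation. acc=(acc<<6)|0x18=0x1C58
Completed: cp=U+1C58 (starts at byte 7)

Answer: 0 1 2 4 5 7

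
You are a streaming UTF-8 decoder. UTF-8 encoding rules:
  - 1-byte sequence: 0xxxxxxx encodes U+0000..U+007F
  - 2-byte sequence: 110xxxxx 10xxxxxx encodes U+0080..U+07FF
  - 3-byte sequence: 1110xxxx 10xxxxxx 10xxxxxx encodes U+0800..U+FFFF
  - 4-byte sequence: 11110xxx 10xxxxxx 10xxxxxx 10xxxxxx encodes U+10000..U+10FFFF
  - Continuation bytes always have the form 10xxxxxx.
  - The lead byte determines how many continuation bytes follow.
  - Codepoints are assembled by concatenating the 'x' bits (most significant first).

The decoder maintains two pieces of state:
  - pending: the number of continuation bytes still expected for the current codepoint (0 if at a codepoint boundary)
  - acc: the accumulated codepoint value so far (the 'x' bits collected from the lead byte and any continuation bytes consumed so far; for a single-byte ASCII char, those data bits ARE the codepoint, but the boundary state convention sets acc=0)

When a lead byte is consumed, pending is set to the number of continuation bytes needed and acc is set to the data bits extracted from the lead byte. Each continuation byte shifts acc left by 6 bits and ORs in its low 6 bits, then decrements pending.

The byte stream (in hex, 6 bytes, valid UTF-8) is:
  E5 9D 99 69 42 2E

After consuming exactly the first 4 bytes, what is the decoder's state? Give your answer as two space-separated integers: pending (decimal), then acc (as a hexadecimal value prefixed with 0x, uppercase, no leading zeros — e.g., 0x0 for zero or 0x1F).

Byte[0]=E5: 3-byte lead. pending=2, acc=0x5
Byte[1]=9D: continuation. acc=(acc<<6)|0x1D=0x15D, pending=1
Byte[2]=99: continuation. acc=(acc<<6)|0x19=0x5759, pending=0
Byte[3]=69: 1-byte. pending=0, acc=0x0

Answer: 0 0x0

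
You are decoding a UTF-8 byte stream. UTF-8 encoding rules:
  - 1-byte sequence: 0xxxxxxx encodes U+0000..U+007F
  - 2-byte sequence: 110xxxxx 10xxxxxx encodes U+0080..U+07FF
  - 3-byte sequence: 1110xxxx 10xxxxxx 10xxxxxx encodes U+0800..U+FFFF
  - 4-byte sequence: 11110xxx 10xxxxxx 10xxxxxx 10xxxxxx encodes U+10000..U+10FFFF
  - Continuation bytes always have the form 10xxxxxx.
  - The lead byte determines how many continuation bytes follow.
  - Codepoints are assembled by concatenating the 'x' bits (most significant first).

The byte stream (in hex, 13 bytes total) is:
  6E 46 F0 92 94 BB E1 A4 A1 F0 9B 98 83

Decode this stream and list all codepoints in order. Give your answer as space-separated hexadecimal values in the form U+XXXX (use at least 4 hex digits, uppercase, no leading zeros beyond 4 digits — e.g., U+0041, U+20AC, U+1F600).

Byte[0]=6E: 1-byte ASCII. cp=U+006E
Byte[1]=46: 1-byte ASCII. cp=U+0046
Byte[2]=F0: 4-byte lead, need 3 cont bytes. acc=0x0
Byte[3]=92: continuation. acc=(acc<<6)|0x12=0x12
Byte[4]=94: continuation. acc=(acc<<6)|0x14=0x494
Byte[5]=BB: continuation. acc=(acc<<6)|0x3B=0x1253B
Completed: cp=U+1253B (starts at byte 2)
Byte[6]=E1: 3-byte lead, need 2 cont bytes. acc=0x1
Byte[7]=A4: continuation. acc=(acc<<6)|0x24=0x64
Byte[8]=A1: continuation. acc=(acc<<6)|0x21=0x1921
Completed: cp=U+1921 (starts at byte 6)
Byte[9]=F0: 4-byte lead, need 3 cont bytes. acc=0x0
Byte[10]=9B: continuation. acc=(acc<<6)|0x1B=0x1B
Byte[11]=98: continuation. acc=(acc<<6)|0x18=0x6D8
Byte[12]=83: continuation. acc=(acc<<6)|0x03=0x1B603
Completed: cp=U+1B603 (starts at byte 9)

Answer: U+006E U+0046 U+1253B U+1921 U+1B603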